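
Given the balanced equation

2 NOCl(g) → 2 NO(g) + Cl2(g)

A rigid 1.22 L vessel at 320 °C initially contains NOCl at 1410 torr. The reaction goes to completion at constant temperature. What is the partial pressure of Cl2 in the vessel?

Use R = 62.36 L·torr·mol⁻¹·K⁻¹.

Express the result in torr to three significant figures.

705 torr

n(NOCl)₀ = PV/RT = (1410 × 1.22) / (62.36 × 593.15) = 0.04651 mol
n(Cl2) = (1/2) × 0.04651 = 0.02326 mol
P(Cl2) = nRT/V = 0.02326 × 62.36 × 593.15 / 1.22 = 705.2 torr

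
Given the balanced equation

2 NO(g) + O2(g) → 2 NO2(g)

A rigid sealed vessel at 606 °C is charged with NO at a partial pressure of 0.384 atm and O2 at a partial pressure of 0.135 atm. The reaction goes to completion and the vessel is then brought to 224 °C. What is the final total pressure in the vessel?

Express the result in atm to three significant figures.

0.217 atm

With V and T fixed, P_i ∝ n_i, so the mole ratios apply directly to partial pressures at 606 °C.
P(O2) required for 0.384 atm of NO = (1/2) × 0.384 = 0.1920 atm; available 0.135 atm, so O2 is limiting.
P(NO) remaining = 0.384 − (2/1) × 0.135 = 0.1140 atm
P(gaseous products) = (2)/1 × 0.135 = 0.2700 atm
P_total at 606 °C = 0.1140 + 0.2700 = 0.3840 atm
Scaling to 224 °C: P = 0.3840 × 497.15/879.15 = 0.2171 atm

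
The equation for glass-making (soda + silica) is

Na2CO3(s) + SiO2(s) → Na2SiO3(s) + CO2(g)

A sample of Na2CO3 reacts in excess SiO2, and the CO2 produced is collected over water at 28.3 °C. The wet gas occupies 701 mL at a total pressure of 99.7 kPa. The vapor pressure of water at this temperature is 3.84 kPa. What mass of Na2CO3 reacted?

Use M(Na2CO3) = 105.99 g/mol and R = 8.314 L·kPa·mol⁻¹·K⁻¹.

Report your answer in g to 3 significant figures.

P(CO2) = 99.7 − 3.84 = 95.86 kPa
n(CO2) = PV/RT = (95.86 × 0.7010) / (8.314 × 301.45) = 0.02681 mol
n(Na2CO3) = (1/1) × 0.02681 = 0.02681 mol
m(Na2CO3) = 0.02681 × 105.99 = 2.842 g

2.84 g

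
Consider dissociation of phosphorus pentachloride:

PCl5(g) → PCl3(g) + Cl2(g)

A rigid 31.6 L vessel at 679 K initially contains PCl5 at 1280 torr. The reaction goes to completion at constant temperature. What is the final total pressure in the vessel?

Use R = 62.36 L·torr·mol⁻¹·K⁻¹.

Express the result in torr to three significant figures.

2560 torr

Rigid vessel, constant T ⇒ P scales with total gas moles (1 → 2).
P_final = (2/1) × 1280 = 2560 torr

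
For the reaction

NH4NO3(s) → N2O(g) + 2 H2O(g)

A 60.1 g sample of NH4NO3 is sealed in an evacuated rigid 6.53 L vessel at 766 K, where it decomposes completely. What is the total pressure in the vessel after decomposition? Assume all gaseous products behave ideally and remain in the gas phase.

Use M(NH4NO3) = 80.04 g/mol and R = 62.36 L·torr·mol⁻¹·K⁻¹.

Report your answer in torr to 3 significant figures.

n(NH4NO3) = 60.1 / 80.04 = 0.7509 mol
n(gas produced) = (3/1) × 0.7509 = 2.253 mol
P = nRT/V = 2.253 × 62.36 × 766 / 6.53 = 16480 torr

16500 torr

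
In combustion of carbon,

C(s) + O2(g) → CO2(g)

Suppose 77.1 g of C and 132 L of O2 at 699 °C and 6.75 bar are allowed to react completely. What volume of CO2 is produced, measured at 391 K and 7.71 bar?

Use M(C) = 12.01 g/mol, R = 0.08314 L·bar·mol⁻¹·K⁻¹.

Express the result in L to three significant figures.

27.1 L

n(C) = 77.1 / 12.01 = 6.420 mol
n(O2) = PV/RT = (6.75 × 132) / (0.08314 × 972.15) = 11.02 mol
For 6.420 mol C, stoichiometry requires (1/1) × 6.420 = 6.420 mol O2; 11.02 mol is available, so C is limiting.
n(CO2) = (1/1) × 6.420 = 6.420 mol
V(CO2) = nRT/P = 6.420 × 0.08314 × 391 / 7.71 = 27.07 L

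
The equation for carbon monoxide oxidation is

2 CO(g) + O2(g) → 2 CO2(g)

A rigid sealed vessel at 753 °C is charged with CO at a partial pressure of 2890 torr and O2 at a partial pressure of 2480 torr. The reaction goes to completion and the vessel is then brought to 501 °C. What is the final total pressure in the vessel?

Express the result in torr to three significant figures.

Because the vessel is rigid and T is held at 753 °C, work the stoichiometry in partial pressures (P_i = n_iRT/V).
P(O2) required for 2890 torr of CO = (1/2) × 2890 = 1445 torr; available 2480 torr, so CO is limiting.
P(O2) remaining = 2480 − (1/2) × 2890 = 1035 torr
P(gaseous products) = (2)/2 × 2890 = 2890 torr
P_total at 753 °C = 1035 + 2890 = 3925 torr
Scaling to 501 °C: P = 3925 × 774.15/1026.15 = 2961 torr

2960 torr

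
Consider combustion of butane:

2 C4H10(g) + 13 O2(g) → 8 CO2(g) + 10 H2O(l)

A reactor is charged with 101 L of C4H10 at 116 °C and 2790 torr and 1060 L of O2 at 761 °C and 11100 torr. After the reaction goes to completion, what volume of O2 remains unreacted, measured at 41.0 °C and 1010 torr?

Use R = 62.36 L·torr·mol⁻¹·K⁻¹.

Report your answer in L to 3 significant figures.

2070 L

n(C4H10) = PV/RT = (2790 × 101) / (62.36 × 389.15) = 11.61 mol
n(O2) = PV/RT = (11100 × 1060) / (62.36 × 1034.15) = 182.4 mol
For 11.61 mol C4H10, stoichiometry requires (13/2) × 11.61 = 75.47 mol O2; 182.4 mol is available, so C4H10 is limiting.
n(O2) consumed = (13/2) × 11.61 = 75.47 mol; remaining = 182.4 − 75.47 = 106.9 mol
V(O2) = nRT/P = 106.9 × 62.36 × 314.15 / 1010 = 2073 L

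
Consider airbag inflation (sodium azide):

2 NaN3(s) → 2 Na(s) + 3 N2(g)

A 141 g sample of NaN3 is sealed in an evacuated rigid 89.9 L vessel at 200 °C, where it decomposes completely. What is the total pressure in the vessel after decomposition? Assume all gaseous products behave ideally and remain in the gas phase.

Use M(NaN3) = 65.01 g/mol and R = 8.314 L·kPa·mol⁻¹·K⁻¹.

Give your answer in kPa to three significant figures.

142 kPa

n(NaN3) = 141 / 65.01 = 2.169 mol
n(gas produced) = (3/2) × 2.169 = 3.253 mol
P = nRT/V = 3.253 × 8.314 × 473.15 / 89.9 = 142.3 kPa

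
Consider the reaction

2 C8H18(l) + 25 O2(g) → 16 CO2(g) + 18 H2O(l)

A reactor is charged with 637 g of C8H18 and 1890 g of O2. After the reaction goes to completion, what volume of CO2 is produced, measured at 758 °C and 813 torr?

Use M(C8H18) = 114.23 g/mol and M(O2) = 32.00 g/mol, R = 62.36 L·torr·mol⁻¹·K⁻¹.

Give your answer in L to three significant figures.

2990 L

n(C8H18) = 637 / 114.23 = 5.576 mol
n(O2) = 1890 / 32.00 = 59.06 mol
For 5.576 mol C8H18, stoichiometry requires (25/2) × 5.576 = 69.70 mol O2; 59.06 mol is available, so O2 is limiting.
n(CO2) = (16/25) × 59.06 = 37.80 mol
V(CO2) = nRT/P = 37.80 × 62.36 × 1031.15 / 813 = 2990 L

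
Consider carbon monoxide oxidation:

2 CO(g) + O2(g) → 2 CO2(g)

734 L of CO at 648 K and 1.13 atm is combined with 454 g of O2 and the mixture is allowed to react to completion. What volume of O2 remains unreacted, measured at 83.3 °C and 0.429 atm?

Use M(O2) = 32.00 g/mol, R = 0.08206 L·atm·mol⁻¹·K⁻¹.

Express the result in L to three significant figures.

n(CO) = PV/RT = (1.13 × 734) / (0.08206 × 648) = 15.60 mol
n(O2) = 454 / 32.00 = 14.19 mol
For 15.60 mol CO, stoichiometry requires (1/2) × 15.60 = 7.800 mol O2; 14.19 mol is available, so CO is limiting.
n(O2) consumed = (1/2) × 15.60 = 7.800 mol; remaining = 14.19 − 7.800 = 6.390 mol
V(O2) = nRT/P = 6.390 × 0.08206 × 356.45 / 0.429 = 435.7 L

436 L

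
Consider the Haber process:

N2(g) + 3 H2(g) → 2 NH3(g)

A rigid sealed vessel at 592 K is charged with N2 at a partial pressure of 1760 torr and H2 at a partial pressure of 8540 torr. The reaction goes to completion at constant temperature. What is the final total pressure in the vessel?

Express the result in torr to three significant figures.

6780 torr

At constant V, partial pressures at 592 K are proportional to moles, so apply stoichiometry directly to pressures.
P(H2) required for 1760 torr of N2 = (3/1) × 1760 = 5280 torr; available 8540 torr, so N2 is limiting.
P(H2) remaining = 8540 − (3/1) × 1760 = 3260 torr
P(gaseous products) = (2)/1 × 1760 = 3520 torr
P_total at 592 K = 3260 + 3520 = 6780 torr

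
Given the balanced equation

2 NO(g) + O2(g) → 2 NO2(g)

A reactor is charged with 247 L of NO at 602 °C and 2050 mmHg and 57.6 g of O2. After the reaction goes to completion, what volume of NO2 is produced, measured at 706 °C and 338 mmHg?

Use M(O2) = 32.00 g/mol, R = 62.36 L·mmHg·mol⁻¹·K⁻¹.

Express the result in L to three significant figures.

n(NO) = PV/RT = (2050 × 247) / (62.36 × 875.15) = 9.278 mol
n(O2) = 57.6 / 32.00 = 1.800 mol
For 9.278 mol NO, stoichiometry requires (1/2) × 9.278 = 4.639 mol O2; 1.800 mol is available, so O2 is limiting.
n(NO2) = (2/1) × 1.800 = 3.600 mol
V(NO2) = nRT/P = 3.600 × 62.36 × 979.15 / 338 = 650.3 L

650 L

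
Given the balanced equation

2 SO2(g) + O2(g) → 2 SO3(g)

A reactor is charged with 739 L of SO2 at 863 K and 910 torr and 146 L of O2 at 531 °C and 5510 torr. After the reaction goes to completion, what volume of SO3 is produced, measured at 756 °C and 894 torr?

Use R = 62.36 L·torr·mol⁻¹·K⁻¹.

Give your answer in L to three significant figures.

n(SO2) = PV/RT = (910 × 739) / (62.36 × 863) = 12.50 mol
n(O2) = PV/RT = (5510 × 146) / (62.36 × 804.15) = 16.04 mol
For 12.50 mol SO2, stoichiometry requires (1/2) × 12.50 = 6.250 mol O2; 16.04 mol is available, so SO2 is limiting.
n(SO3) = (2/2) × 12.50 = 12.50 mol
V(SO3) = nRT/P = 12.50 × 62.36 × 1029.15 / 894 = 897.3 L

897 L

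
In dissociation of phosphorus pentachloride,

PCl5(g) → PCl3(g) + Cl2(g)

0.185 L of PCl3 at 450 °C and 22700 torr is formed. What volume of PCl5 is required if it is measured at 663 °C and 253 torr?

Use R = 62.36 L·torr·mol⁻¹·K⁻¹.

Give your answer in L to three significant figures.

21.5 L

n(PCl3) = PV/RT = (22700 × 0.185) / (62.36 × 723.15) = 0.09312 mol
n(PCl5) = (1/1) × 0.09312 = 0.09312 mol
V = nRT/P = 0.09312 × 62.36 × 936.15 / 253 = 21.49 L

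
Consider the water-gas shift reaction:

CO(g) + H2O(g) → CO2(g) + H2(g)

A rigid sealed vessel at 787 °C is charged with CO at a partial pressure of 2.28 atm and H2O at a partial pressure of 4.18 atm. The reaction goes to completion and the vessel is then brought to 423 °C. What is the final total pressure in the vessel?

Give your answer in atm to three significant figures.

4.24 atm

At constant V, partial pressures at 787 °C are proportional to moles, so apply stoichiometry directly to pressures.
P(H2O) required for 2.28 atm of CO = (1/1) × 2.28 = 2.280 atm; available 4.18 atm, so CO is limiting.
P(H2O) remaining = 4.18 − (1/1) × 2.28 = 1.900 atm
P(gaseous products) = (1+1)/1 × 2.28 = 4.560 atm
P_total at 787 °C = 1.900 + 4.560 = 6.460 atm
Scaling to 423 °C: P = 6.460 × 696.15/1060.15 = 4.242 atm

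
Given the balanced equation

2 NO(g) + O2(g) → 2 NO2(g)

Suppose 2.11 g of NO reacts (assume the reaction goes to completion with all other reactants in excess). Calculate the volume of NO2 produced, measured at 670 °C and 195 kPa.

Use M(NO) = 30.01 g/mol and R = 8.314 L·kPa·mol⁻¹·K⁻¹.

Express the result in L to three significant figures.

2.83 L

n(NO) = 2.110 / 30.01 = 0.07031 mol
n(NO2) = (2/2) × 0.07031 = 0.07031 mol
V = nRT/P = 0.07031 × 8.314 × 943.15 / 195 = 2.827 L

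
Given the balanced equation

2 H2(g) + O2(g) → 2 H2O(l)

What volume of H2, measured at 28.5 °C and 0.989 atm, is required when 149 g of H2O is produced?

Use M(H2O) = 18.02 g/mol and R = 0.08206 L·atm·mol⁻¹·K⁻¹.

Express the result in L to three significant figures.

207 L

n(H2O) = 149.0 / 18.02 = 8.269 mol
n(H2) = (2/2) × 8.269 = 8.269 mol
V = nRT/P = 8.269 × 0.08206 × 301.65 / 0.989 = 207.0 L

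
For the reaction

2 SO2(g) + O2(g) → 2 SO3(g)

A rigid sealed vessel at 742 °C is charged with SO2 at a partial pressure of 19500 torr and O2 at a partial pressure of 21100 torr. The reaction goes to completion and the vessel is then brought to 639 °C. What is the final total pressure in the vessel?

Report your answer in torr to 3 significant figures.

With V and T fixed, P_i ∝ n_i, so the mole ratios apply directly to partial pressures at 742 °C.
P(O2) required for 19500 torr of SO2 = (1/2) × 19500 = 9750 torr; available 21100 torr, so SO2 is limiting.
P(O2) remaining = 21100 − (1/2) × 19500 = 11350 torr
P(gaseous products) = (2)/2 × 19500 = 19500 torr
P_total at 742 °C = 11350 + 19500 = 30850 torr
Scaling to 639 °C: P = 30850 × 912.15/1015.15 = 27720 torr

27700 torr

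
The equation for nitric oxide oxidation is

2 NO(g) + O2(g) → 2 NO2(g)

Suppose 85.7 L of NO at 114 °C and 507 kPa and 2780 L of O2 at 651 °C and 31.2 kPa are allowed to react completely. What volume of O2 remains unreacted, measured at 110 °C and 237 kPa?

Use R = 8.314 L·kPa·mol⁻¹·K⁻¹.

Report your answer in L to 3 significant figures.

61.0 L

n(NO) = PV/RT = (507 × 85.7) / (8.314 × 387.15) = 13.50 mol
n(O2) = PV/RT = (31.2 × 2780) / (8.314 × 924.15) = 11.29 mol
For 13.50 mol NO, stoichiometry requires (1/2) × 13.50 = 6.750 mol O2; 11.29 mol is available, so NO is limiting.
n(O2) consumed = (1/2) × 13.50 = 6.750 mol; remaining = 11.29 − 6.750 = 4.540 mol
V(O2) = nRT/P = 4.540 × 8.314 × 383.15 / 237 = 61.02 L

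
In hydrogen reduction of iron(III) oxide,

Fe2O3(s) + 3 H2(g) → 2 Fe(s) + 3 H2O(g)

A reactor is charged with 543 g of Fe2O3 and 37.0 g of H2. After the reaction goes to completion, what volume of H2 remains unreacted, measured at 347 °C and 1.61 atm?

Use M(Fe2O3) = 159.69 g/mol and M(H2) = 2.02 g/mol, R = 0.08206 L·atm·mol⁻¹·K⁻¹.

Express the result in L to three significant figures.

n(Fe2O3) = 543 / 159.69 = 3.400 mol
n(H2) = 37.0 / 2.02 = 18.32 mol
For 3.400 mol Fe2O3, stoichiometry requires (3/1) × 3.400 = 10.20 mol H2; 18.32 mol is available, so Fe2O3 is limiting.
n(H2) consumed = (3/1) × 3.400 = 10.20 mol; remaining = 18.32 − 10.20 = 8.120 mol
V(H2) = nRT/P = 8.120 × 0.08206 × 620.15 / 1.61 = 256.7 L

257 L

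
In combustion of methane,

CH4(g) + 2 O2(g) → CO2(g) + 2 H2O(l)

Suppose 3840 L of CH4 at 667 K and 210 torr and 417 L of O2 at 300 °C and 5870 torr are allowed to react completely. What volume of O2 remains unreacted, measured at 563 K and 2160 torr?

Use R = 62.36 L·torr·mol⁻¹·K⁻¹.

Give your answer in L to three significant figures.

n(CH4) = PV/RT = (210 × 3840) / (62.36 × 667) = 19.39 mol
n(O2) = PV/RT = (5870 × 417) / (62.36 × 573.15) = 68.49 mol
For 19.39 mol CH4, stoichiometry requires (2/1) × 19.39 = 38.78 mol O2; 68.49 mol is available, so CH4 is limiting.
n(O2) consumed = (2/1) × 19.39 = 38.78 mol; remaining = 68.49 − 38.78 = 29.71 mol
V(O2) = nRT/P = 29.71 × 62.36 × 563 / 2160 = 482.9 L

483 L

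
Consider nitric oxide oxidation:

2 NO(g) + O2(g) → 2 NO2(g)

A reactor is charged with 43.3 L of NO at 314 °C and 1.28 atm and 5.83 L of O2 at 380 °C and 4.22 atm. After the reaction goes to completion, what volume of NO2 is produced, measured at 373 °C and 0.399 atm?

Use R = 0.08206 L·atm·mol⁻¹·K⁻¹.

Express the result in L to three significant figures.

n(NO) = PV/RT = (1.28 × 43.3) / (0.08206 × 587.15) = 1.150 mol
n(O2) = PV/RT = (4.22 × 5.83) / (0.08206 × 653.15) = 0.4590 mol
For 1.150 mol NO, stoichiometry requires (1/2) × 1.150 = 0.5750 mol O2; 0.4590 mol is available, so O2 is limiting.
n(NO2) = (2/1) × 0.4590 = 0.9180 mol
V(NO2) = nRT/P = 0.9180 × 0.08206 × 646.15 / 0.399 = 122.0 L

122 L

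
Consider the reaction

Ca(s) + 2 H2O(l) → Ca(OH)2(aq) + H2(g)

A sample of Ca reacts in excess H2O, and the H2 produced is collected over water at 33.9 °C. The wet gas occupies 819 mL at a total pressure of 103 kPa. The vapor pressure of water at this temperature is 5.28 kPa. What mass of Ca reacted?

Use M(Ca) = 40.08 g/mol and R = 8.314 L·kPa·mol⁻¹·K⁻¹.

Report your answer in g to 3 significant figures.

P(H2) = 103 − 5.28 = 97.72 kPa
n(H2) = PV/RT = (97.72 × 0.8190) / (8.314 × 307.05) = 0.03135 mol
n(Ca) = (1/1) × 0.03135 = 0.03135 mol
m(Ca) = 0.03135 × 40.08 = 1.257 g

1.26 g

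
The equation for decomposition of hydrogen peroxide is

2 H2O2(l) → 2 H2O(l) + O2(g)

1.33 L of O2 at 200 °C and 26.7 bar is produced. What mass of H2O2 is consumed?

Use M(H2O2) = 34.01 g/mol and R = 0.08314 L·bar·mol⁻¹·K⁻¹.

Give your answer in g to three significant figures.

n(O2) = PV/RT = (26.7 × 1.33) / (0.08314 × 473.15) = 0.9027 mol
n(H2O2) = (2/1) × 0.9027 = 1.805 mol
m(H2O2) = 1.805 × 34.01 = 61.39 g

61.4 g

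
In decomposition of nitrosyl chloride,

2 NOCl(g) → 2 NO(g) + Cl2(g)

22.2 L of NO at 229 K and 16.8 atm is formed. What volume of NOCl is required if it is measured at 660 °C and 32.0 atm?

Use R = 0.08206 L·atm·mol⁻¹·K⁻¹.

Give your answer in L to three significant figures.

47.5 L

n(NO) = PV/RT = (16.8 × 22.2) / (0.08206 × 229) = 19.85 mol
n(NOCl) = (2/2) × 19.85 = 19.85 mol
V = nRT/P = 19.85 × 0.08206 × 933.15 / 32.0 = 47.50 L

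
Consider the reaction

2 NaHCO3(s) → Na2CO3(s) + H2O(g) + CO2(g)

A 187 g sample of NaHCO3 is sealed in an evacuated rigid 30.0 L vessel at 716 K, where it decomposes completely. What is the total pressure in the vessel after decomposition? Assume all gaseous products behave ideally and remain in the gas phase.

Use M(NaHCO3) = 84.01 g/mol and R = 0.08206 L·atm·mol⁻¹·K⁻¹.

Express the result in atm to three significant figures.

4.36 atm

n(NaHCO3) = 187 / 84.01 = 2.226 mol
n(gas produced) = (2/2) × 2.226 = 2.226 mol
P = nRT/V = 2.226 × 0.08206 × 716 / 30.0 = 4.360 atm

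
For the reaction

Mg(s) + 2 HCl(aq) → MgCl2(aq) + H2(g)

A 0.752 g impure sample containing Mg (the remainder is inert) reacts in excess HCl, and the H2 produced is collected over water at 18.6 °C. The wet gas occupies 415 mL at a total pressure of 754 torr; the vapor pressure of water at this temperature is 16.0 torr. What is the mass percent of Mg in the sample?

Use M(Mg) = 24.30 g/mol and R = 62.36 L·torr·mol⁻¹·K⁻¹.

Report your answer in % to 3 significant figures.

P(H2) = 754 − 16.0 = 738.0 torr
n(H2) = PV/RT = (738.0 × 0.4150) / (62.36 × 291.75) = 0.01683 mol
n(Mg) = (1/1) × 0.01683 = 0.01683 mol
m(Mg) = 0.01683 × 24.30 = 0.4090 g
%Mg = 0.4090 / 0.752 × 100 = 54.39%

54.4 %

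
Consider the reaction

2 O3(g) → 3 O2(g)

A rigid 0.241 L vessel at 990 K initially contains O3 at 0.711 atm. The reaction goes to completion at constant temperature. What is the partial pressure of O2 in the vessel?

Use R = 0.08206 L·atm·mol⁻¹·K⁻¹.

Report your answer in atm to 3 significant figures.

n(O3)₀ = PV/RT = (0.711 × 0.241) / (0.08206 × 990) = 0.002109 mol
n(O2) = (3/2) × 0.002109 = 0.003164 mol
P(O2) = nRT/V = 0.003164 × 0.08206 × 990 / 0.241 = 1.067 atm

1.07 atm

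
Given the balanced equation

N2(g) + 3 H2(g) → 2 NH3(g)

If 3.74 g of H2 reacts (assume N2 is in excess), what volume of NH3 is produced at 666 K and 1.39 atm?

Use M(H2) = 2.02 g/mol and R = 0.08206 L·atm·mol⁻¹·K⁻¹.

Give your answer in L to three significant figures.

n(H2) = 3.740 / 2.02 = 1.851 mol
n(NH3) = (2/3) × 1.851 = 1.234 mol
V = nRT/P = 1.234 × 0.08206 × 666 / 1.39 = 48.52 L

48.5 L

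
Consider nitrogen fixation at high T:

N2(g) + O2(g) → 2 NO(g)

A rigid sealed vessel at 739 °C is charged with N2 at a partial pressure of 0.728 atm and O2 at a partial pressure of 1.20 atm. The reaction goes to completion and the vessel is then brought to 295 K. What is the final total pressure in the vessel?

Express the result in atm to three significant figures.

At constant V, partial pressures at 739 °C are proportional to moles, so apply stoichiometry directly to pressures.
P(O2) required for 0.728 atm of N2 = (1/1) × 0.728 = 0.7280 atm; available 1.20 atm, so N2 is limiting.
P(O2) remaining = 1.20 − (1/1) × 0.728 = 0.4720 atm
P(gaseous products) = (2)/1 × 0.728 = 1.456 atm
P_total at 739 °C = 0.4720 + 1.456 = 1.928 atm
Scaling to 295 K: P = 1.928 × 295/1012.15 = 0.5619 atm

0.562 atm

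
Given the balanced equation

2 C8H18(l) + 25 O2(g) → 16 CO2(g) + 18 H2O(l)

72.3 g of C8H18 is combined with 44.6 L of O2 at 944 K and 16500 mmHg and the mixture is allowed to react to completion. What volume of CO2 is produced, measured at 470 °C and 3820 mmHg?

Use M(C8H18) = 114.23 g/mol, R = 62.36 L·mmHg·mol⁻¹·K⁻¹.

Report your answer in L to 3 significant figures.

n(C8H18) = 72.3 / 114.23 = 0.6329 mol
n(O2) = PV/RT = (16500 × 44.6) / (62.36 × 944) = 12.50 mol
For 0.6329 mol C8H18, stoichiometry requires (25/2) × 0.6329 = 7.911 mol O2; 12.50 mol is available, so C8H18 is limiting.
n(CO2) = (16/2) × 0.6329 = 5.063 mol
V(CO2) = nRT/P = 5.063 × 62.36 × 743.15 / 3820 = 61.42 L

61.4 L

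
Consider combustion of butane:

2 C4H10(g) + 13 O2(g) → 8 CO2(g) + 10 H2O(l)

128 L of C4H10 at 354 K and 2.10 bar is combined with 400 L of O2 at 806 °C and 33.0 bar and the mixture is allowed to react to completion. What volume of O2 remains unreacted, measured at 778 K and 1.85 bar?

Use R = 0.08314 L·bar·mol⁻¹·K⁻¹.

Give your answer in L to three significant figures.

3070 L

n(C4H10) = PV/RT = (2.10 × 128) / (0.08314 × 354) = 9.133 mol
n(O2) = PV/RT = (33.0 × 400) / (0.08314 × 1079.15) = 147.1 mol
For 9.133 mol C4H10, stoichiometry requires (13/2) × 9.133 = 59.36 mol O2; 147.1 mol is available, so C4H10 is limiting.
n(O2) consumed = (13/2) × 9.133 = 59.36 mol; remaining = 147.1 − 59.36 = 87.74 mol
V(O2) = nRT/P = 87.74 × 0.08314 × 778 / 1.85 = 3068 L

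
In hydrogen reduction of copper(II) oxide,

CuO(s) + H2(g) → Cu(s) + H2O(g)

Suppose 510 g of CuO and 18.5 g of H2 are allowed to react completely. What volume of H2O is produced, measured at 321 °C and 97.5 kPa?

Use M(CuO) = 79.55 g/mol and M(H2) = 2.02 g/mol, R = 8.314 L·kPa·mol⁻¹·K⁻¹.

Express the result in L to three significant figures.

325 L

n(CuO) = 510 / 79.55 = 6.411 mol
n(H2) = 18.5 / 2.02 = 9.158 mol
For 6.411 mol CuO, stoichiometry requires (1/1) × 6.411 = 6.411 mol H2; 9.158 mol is available, so CuO is limiting.
n(H2O) = (1/1) × 6.411 = 6.411 mol
V(H2O) = nRT/P = 6.411 × 8.314 × 594.15 / 97.5 = 324.8 L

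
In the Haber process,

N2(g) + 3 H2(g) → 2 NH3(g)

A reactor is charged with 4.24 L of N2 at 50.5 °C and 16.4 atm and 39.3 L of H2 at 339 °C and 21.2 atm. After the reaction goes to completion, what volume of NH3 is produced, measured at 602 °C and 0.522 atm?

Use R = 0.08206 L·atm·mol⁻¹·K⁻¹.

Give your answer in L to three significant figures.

n(N2) = PV/RT = (16.4 × 4.24) / (0.08206 × 323.65) = 2.618 mol
n(H2) = PV/RT = (21.2 × 39.3) / (0.08206 × 612.15) = 16.59 mol
For 2.618 mol N2, stoichiometry requires (3/1) × 2.618 = 7.854 mol H2; 16.59 mol is available, so N2 is limiting.
n(NH3) = (2/1) × 2.618 = 5.236 mol
V(NH3) = nRT/P = 5.236 × 0.08206 × 875.15 / 0.522 = 720.3 L

720 L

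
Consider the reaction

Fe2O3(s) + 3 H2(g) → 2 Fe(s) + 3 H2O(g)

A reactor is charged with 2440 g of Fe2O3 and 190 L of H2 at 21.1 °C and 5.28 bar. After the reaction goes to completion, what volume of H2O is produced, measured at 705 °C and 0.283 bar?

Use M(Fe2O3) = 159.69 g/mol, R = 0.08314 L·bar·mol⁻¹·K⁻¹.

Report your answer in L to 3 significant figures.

11800 L

n(Fe2O3) = 2440 / 159.69 = 15.28 mol
n(H2) = PV/RT = (5.28 × 190) / (0.08314 × 294.25) = 41.01 mol
For 15.28 mol Fe2O3, stoichiometry requires (3/1) × 15.28 = 45.84 mol H2; 41.01 mol is available, so H2 is limiting.
n(H2O) = (3/3) × 41.01 = 41.01 mol
V(H2O) = nRT/P = 41.01 × 0.08314 × 978.15 / 0.283 = 11780 L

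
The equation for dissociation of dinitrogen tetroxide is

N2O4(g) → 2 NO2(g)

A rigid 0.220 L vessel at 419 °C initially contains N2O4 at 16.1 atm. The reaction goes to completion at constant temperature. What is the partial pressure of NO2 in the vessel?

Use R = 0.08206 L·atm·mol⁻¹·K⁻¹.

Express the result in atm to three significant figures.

n(N2O4)₀ = PV/RT = (16.1 × 0.220) / (0.08206 × 692.15) = 0.06236 mol
n(NO2) = (2/1) × 0.06236 = 0.1247 mol
P(NO2) = nRT/V = 0.1247 × 0.08206 × 692.15 / 0.220 = 32.19 atm

32.2 atm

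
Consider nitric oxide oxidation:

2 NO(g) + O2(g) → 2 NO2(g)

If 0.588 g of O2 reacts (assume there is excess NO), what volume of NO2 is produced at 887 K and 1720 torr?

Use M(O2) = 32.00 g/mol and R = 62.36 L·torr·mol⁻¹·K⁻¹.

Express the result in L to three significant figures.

1.18 L

n(O2) = 0.5880 / 32.00 = 0.01837 mol
n(NO2) = (2/1) × 0.01837 = 0.03674 mol
V = nRT/P = 0.03674 × 62.36 × 887 / 1720 = 1.182 L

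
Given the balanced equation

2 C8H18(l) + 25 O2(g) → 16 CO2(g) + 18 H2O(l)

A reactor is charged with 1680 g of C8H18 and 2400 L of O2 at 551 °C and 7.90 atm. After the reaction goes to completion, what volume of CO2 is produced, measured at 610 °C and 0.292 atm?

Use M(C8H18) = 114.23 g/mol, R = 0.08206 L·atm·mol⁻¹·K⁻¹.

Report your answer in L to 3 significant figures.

29200 L

n(C8H18) = 1680 / 114.23 = 14.71 mol
n(O2) = PV/RT = (7.90 × 2400) / (0.08206 × 824.15) = 280.3 mol
For 14.71 mol C8H18, stoichiometry requires (25/2) × 14.71 = 183.9 mol O2; 280.3 mol is available, so C8H18 is limiting.
n(CO2) = (16/2) × 14.71 = 117.7 mol
V(CO2) = nRT/P = 117.7 × 0.08206 × 883.15 / 0.292 = 29210 L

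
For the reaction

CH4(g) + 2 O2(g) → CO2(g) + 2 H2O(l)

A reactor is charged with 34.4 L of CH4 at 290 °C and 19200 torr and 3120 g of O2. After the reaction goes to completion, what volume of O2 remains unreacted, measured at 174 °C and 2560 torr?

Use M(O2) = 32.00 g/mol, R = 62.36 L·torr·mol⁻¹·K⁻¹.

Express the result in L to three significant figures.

n(CH4) = PV/RT = (19200 × 34.4) / (62.36 × 563.15) = 18.81 mol
n(O2) = 3120 / 32.00 = 97.50 mol
For 18.81 mol CH4, stoichiometry requires (2/1) × 18.81 = 37.62 mol O2; 97.50 mol is available, so CH4 is limiting.
n(O2) consumed = (2/1) × 18.81 = 37.62 mol; remaining = 97.50 − 37.62 = 59.88 mol
V(O2) = nRT/P = 59.88 × 62.36 × 447.15 / 2560 = 652.2 L

652 L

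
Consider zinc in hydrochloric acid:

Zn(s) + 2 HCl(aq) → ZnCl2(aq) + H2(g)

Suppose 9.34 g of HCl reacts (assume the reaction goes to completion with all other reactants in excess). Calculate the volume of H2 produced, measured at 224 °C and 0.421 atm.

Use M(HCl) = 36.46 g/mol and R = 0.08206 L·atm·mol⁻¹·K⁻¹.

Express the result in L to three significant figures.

12.4 L

n(HCl) = 9.340 / 36.46 = 0.2562 mol
n(H2) = (1/2) × 0.2562 = 0.1281 mol
V = nRT/P = 0.1281 × 0.08206 × 497.15 / 0.421 = 12.41 L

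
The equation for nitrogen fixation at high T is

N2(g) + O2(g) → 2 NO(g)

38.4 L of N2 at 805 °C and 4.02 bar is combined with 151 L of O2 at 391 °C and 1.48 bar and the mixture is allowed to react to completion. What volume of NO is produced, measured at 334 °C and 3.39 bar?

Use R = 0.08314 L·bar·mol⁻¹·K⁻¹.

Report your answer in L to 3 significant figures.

n(N2) = PV/RT = (4.02 × 38.4) / (0.08314 × 1078.15) = 1.722 mol
n(O2) = PV/RT = (1.48 × 151) / (0.08314 × 664.15) = 4.047 mol
For 1.722 mol N2, stoichiometry requires (1/1) × 1.722 = 1.722 mol O2; 4.047 mol is available, so N2 is limiting.
n(NO) = (2/1) × 1.722 = 3.444 mol
V(NO) = nRT/P = 3.444 × 0.08314 × 607.15 / 3.39 = 51.28 L

51.3 L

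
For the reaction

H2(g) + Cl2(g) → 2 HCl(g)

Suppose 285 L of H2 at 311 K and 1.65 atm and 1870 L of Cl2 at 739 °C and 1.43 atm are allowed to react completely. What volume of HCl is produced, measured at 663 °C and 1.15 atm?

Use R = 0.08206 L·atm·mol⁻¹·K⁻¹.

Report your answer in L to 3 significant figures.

n(H2) = PV/RT = (1.65 × 285) / (0.08206 × 311) = 18.43 mol
n(Cl2) = PV/RT = (1.43 × 1870) / (0.08206 × 1012.15) = 32.20 mol
For 18.43 mol H2, stoichiometry requires (1/1) × 18.43 = 18.43 mol Cl2; 32.20 mol is available, so H2 is limiting.
n(HCl) = (2/1) × 18.43 = 36.86 mol
V(HCl) = nRT/P = 36.86 × 0.08206 × 936.15 / 1.15 = 2462 L

2460 L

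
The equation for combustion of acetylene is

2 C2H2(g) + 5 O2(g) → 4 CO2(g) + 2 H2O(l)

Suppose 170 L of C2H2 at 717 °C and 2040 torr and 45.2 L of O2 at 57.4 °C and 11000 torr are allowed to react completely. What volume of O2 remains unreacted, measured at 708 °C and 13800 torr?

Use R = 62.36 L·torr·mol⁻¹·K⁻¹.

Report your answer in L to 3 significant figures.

44.7 L

n(C2H2) = PV/RT = (2040 × 170) / (62.36 × 990.15) = 5.617 mol
n(O2) = PV/RT = (11000 × 45.2) / (62.36 × 330.55) = 24.12 mol
For 5.617 mol C2H2, stoichiometry requires (5/2) × 5.617 = 14.04 mol O2; 24.12 mol is available, so C2H2 is limiting.
n(O2) consumed = (5/2) × 5.617 = 14.04 mol; remaining = 24.12 − 14.04 = 10.08 mol
V(O2) = nRT/P = 10.08 × 62.36 × 981.15 / 13800 = 44.69 L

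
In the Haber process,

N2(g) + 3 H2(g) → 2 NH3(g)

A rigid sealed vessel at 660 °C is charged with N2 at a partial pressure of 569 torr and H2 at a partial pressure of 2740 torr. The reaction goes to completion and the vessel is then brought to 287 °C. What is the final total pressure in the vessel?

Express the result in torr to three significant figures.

1300 torr

With V and T fixed, P_i ∝ n_i, so the mole ratios apply directly to partial pressures at 660 °C.
P(H2) required for 569 torr of N2 = (3/1) × 569 = 1707 torr; available 2740 torr, so N2 is limiting.
P(H2) remaining = 2740 − (3/1) × 569 = 1033 torr
P(gaseous products) = (2)/1 × 569 = 1138 torr
P_total at 660 °C = 1033 + 1138 = 2171 torr
Scaling to 287 °C: P = 2171 × 560.15/933.15 = 1303 torr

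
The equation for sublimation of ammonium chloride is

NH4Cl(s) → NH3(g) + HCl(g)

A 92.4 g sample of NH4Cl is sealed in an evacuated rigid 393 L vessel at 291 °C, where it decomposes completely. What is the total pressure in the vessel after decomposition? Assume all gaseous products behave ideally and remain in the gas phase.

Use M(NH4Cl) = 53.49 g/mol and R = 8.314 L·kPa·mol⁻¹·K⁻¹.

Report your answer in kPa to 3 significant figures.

n(NH4Cl) = 92.4 / 53.49 = 1.727 mol
n(gas produced) = (2/1) × 1.727 = 3.454 mol
P = nRT/V = 3.454 × 8.314 × 564.15 / 393 = 41.22 kPa

41.2 kPa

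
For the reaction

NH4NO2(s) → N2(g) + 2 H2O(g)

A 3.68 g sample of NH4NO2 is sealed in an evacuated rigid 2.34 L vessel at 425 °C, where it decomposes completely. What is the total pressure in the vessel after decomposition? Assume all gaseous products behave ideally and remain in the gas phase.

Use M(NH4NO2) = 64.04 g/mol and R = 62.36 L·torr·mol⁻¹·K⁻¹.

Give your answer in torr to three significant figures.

n(NH4NO2) = 3.68 / 64.04 = 0.05746 mol
n(gas produced) = (3/1) × 0.05746 = 0.1724 mol
P = nRT/V = 0.1724 × 62.36 × 698.15 / 2.34 = 3208 torr

3210 torr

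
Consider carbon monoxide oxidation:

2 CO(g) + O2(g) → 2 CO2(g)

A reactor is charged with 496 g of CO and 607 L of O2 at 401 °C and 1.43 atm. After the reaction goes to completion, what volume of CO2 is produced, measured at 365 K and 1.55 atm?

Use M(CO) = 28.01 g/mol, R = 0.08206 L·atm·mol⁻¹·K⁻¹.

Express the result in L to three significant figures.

n(CO) = 496 / 28.01 = 17.71 mol
n(O2) = PV/RT = (1.43 × 607) / (0.08206 × 674.15) = 15.69 mol
For 17.71 mol CO, stoichiometry requires (1/2) × 17.71 = 8.855 mol O2; 15.69 mol is available, so CO is limiting.
n(CO2) = (2/2) × 17.71 = 17.71 mol
V(CO2) = nRT/P = 17.71 × 0.08206 × 365 / 1.55 = 342.2 L

342 L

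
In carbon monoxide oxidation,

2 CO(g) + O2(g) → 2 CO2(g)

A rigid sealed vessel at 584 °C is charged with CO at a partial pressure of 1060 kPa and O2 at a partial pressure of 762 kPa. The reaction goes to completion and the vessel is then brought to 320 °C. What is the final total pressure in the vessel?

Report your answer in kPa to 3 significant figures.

At constant V, partial pressures at 584 °C are proportional to moles, so apply stoichiometry directly to pressures.
P(O2) required for 1060 kPa of CO = (1/2) × 1060 = 530.0 kPa; available 762 kPa, so CO is limiting.
P(O2) remaining = 762 − (1/2) × 1060 = 232.0 kPa
P(gaseous products) = (2)/2 × 1060 = 1060 kPa
P_total at 584 °C = 232.0 + 1060 = 1292 kPa
Scaling to 320 °C: P = 1292 × 593.15/857.15 = 894.1 kPa

894 kPa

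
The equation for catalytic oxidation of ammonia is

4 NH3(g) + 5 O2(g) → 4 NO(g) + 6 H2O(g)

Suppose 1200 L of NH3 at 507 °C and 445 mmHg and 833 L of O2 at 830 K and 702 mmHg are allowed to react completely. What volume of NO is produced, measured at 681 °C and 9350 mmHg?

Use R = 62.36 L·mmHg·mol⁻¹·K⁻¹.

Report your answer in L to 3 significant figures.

57.5 L

n(NH3) = PV/RT = (445 × 1200) / (62.36 × 780.15) = 10.98 mol
n(O2) = PV/RT = (702 × 833) / (62.36 × 830) = 11.30 mol
For 10.98 mol NH3, stoichiometry requires (5/4) × 10.98 = 13.73 mol O2; 11.30 mol is available, so O2 is limiting.
n(NO) = (4/5) × 11.30 = 9.040 mol
V(NO) = nRT/P = 9.040 × 62.36 × 954.15 / 9350 = 57.53 L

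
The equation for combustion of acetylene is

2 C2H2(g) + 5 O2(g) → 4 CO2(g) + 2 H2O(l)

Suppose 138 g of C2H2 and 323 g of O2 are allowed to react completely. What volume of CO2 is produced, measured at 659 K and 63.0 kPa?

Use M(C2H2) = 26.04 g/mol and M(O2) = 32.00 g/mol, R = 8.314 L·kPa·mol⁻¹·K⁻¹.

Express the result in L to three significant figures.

702 L

n(C2H2) = 138 / 26.04 = 5.300 mol
n(O2) = 323 / 32.00 = 10.09 mol
For 5.300 mol C2H2, stoichiometry requires (5/2) × 5.300 = 13.25 mol O2; 10.09 mol is available, so O2 is limiting.
n(CO2) = (4/5) × 10.09 = 8.072 mol
V(CO2) = nRT/P = 8.072 × 8.314 × 659 / 63.0 = 702.0 L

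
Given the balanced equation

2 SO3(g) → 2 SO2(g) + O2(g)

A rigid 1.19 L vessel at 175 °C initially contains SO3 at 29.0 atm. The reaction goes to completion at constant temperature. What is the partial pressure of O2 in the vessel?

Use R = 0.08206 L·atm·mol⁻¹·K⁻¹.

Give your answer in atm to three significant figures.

n(SO3)₀ = PV/RT = (29.0 × 1.19) / (0.08206 × 448.15) = 0.9384 mol
n(O2) = (1/2) × 0.9384 = 0.4692 mol
P(O2) = nRT/V = 0.4692 × 0.08206 × 448.15 / 1.19 = 14.50 atm

14.5 atm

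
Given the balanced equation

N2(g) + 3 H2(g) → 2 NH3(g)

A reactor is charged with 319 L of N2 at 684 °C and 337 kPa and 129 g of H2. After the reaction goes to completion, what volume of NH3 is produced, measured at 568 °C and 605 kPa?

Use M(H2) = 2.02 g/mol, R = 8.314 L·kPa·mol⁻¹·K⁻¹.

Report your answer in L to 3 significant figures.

312 L

n(N2) = PV/RT = (337 × 319) / (8.314 × 957.15) = 13.51 mol
n(H2) = 129 / 2.02 = 63.86 mol
For 13.51 mol N2, stoichiometry requires (3/1) × 13.51 = 40.53 mol H2; 63.86 mol is available, so N2 is limiting.
n(NH3) = (2/1) × 13.51 = 27.02 mol
V(NH3) = nRT/P = 27.02 × 8.314 × 841.15 / 605 = 312.3 L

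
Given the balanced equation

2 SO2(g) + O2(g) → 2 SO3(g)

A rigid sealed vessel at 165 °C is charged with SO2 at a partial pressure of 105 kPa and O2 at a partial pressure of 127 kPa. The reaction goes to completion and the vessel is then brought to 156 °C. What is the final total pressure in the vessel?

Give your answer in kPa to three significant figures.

176 kPa

At constant V, partial pressures at 165 °C are proportional to moles, so apply stoichiometry directly to pressures.
P(O2) required for 105 kPa of SO2 = (1/2) × 105 = 52.50 kPa; available 127 kPa, so SO2 is limiting.
P(O2) remaining = 127 − (1/2) × 105 = 74.50 kPa
P(gaseous products) = (2)/2 × 105 = 105.0 kPa
P_total at 165 °C = 74.50 + 105.0 = 179.5 kPa
Scaling to 156 °C: P = 179.5 × 429.15/438.15 = 175.8 kPa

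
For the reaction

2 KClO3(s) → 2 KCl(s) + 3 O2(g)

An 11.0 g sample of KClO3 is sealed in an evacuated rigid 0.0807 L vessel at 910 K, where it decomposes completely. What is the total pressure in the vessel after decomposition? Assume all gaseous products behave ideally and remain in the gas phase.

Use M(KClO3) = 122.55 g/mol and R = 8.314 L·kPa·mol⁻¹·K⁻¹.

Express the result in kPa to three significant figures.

n(KClO3) = 11.0 / 122.55 = 0.08976 mol
n(gas produced) = (3/2) × 0.08976 = 0.1346 mol
P = nRT/V = 0.1346 × 8.314 × 910 / 0.0807 = 12620 kPa

12600 kPa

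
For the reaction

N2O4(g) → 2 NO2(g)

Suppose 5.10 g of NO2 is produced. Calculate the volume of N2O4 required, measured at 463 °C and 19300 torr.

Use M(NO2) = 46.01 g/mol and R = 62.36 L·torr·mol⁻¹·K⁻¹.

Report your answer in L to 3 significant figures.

0.132 L

n(NO2) = 5.100 / 46.01 = 0.1108 mol
n(N2O4) = (1/2) × 0.1108 = 0.05540 mol
V = nRT/P = 0.05540 × 62.36 × 736.15 / 19300 = 0.1318 L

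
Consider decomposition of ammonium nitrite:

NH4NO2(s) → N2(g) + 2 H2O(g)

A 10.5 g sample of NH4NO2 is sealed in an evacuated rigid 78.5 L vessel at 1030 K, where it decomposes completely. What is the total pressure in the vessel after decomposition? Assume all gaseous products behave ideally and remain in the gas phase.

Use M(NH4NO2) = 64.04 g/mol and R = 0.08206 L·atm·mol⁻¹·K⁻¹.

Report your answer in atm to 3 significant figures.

n(NH4NO2) = 10.5 / 64.04 = 0.1640 mol
n(gas produced) = (3/1) × 0.1640 = 0.4920 mol
P = nRT/V = 0.4920 × 0.08206 × 1030 / 78.5 = 0.5297 atm

0.530 atm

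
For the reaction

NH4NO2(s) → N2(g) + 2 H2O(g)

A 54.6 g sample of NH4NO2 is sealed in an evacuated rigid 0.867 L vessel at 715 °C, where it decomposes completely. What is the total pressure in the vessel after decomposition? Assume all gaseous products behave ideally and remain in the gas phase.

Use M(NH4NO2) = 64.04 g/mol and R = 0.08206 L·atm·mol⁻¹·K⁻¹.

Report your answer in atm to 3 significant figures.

n(NH4NO2) = 54.6 / 64.04 = 0.8526 mol
n(gas produced) = (3/1) × 0.8526 = 2.558 mol
P = nRT/V = 2.558 × 0.08206 × 988.15 / 0.867 = 239.2 atm

239 atm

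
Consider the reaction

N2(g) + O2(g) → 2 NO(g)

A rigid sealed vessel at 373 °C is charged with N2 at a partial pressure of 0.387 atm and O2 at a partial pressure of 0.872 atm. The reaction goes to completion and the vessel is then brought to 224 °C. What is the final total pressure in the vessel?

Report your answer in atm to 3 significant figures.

Because the vessel is rigid and T is held at 373 °C, work the stoichiometry in partial pressures (P_i = n_iRT/V).
P(O2) required for 0.387 atm of N2 = (1/1) × 0.387 = 0.3870 atm; available 0.872 atm, so N2 is limiting.
P(O2) remaining = 0.872 − (1/1) × 0.387 = 0.4850 atm
P(gaseous products) = (2)/1 × 0.387 = 0.7740 atm
P_total at 373 °C = 0.4850 + 0.7740 = 1.259 atm
Scaling to 224 °C: P = 1.259 × 497.15/646.15 = 0.9687 atm

0.969 atm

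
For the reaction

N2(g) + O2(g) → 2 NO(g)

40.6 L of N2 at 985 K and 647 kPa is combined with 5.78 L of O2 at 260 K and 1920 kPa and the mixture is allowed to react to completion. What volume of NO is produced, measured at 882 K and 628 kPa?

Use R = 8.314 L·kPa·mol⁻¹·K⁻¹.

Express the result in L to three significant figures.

74.9 L

n(N2) = PV/RT = (647 × 40.6) / (8.314 × 985) = 3.208 mol
n(O2) = PV/RT = (1920 × 5.78) / (8.314 × 260) = 5.134 mol
For 3.208 mol N2, stoichiometry requires (1/1) × 3.208 = 3.208 mol O2; 5.134 mol is available, so N2 is limiting.
n(NO) = (2/1) × 3.208 = 6.416 mol
V(NO) = nRT/P = 6.416 × 8.314 × 882 / 628 = 74.92 L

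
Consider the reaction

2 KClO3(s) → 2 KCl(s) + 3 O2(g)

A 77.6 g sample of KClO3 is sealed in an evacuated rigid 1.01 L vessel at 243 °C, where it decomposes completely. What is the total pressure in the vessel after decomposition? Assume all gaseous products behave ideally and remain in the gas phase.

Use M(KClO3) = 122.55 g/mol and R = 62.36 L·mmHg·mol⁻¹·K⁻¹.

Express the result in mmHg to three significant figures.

30300 mmHg

n(KClO3) = 77.6 / 122.55 = 0.6332 mol
n(gas produced) = (3/2) × 0.6332 = 0.9498 mol
P = nRT/V = 0.9498 × 62.36 × 516.15 / 1.01 = 30270 mmHg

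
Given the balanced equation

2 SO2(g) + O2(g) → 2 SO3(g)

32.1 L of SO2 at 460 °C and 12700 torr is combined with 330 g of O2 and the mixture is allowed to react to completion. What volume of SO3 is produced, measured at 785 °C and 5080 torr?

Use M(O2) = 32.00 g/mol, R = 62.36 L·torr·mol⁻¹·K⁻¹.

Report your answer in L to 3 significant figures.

116 L

n(SO2) = PV/RT = (12700 × 32.1) / (62.36 × 733.15) = 8.917 mol
n(O2) = 330 / 32.00 = 10.31 mol
For 8.917 mol SO2, stoichiometry requires (1/2) × 8.917 = 4.458 mol O2; 10.31 mol is available, so SO2 is limiting.
n(SO3) = (2/2) × 8.917 = 8.917 mol
V(SO3) = nRT/P = 8.917 × 62.36 × 1058.15 / 5080 = 115.8 L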